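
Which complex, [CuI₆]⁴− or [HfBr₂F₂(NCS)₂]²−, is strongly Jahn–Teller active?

[CuI₆]⁴−: Ligand charges: each iodide is −1. With an overall charge of −4 the copper centre must be in the +2 oxidation state. Cu sits in group 11, so the d-electron count is 11 − 2 = 9. The t₂g⁶e_g³ configuration has an unevenly filled e_g set; the Jahn–Teller theorem predicts a tetragonal distortion (typically axial elongation) to lift the degeneracy.
[HfBr₂F₂(NCS)₂]²−: Each bromide is −1; each fluoride is −1; each isothiocyanate is −1; balancing the −2 overall charge requires Hf(IV). Hf sits in group 4, so the d-electron count is 4 − 4 = 0. The d⁰ configuration leaves the e_g set evenly filled (or empty) — no strong Jahn–Teller driving force.

[CuI₆]⁴−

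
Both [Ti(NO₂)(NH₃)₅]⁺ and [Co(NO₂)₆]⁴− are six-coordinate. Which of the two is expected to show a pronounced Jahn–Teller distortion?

[Co(NO₂)₆]⁴−

[Ti(NO₂)(NH₃)₅]⁺: Each nitro (N-bound nitrite) is −1; ammonia is neutral; balancing the +1 overall charge requires Ti(II). Ti sits in group 4, so the d-electron count is 4 − 2 = 2. The d² configuration leaves the e_g set evenly filled (or empty) — no strong Jahn–Teller driving force.
[Co(NO₂)₆]⁴−: Each nitro (N-bound nitrite) is −1; balancing the −4 overall charge requires Co(II). Group 9 minus oxidation state 2 gives a d⁷ configuration. Nitro (N-bound nitrite) is a strong-field ligand (high in the spectrochemical series) for a first-row metal, so the complex is low-spin. The t₂g⁶e_g¹ (low-spin) configuration has an unevenly filled e_g set; the Jahn–Teller theorem predicts a tetragonal distortion (typically axial elongation) to lift the degeneracy.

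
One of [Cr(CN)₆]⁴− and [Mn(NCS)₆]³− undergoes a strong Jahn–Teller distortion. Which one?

[Mn(NCS)₆]³−

[Cr(CN)₆]⁴−: Ligand charges: each cyanide is −1. With an overall charge of −4 the chromium centre must be in the +2 oxidation state. Group 6 minus oxidation state 2 gives a d⁴ configuration. Cyanide is a strong-field ligand (high in the spectrochemical series) for a first-row metal, so the complex is low-spin. The d⁴ configuration leaves the e_g set evenly filled (or empty) — no strong Jahn–Teller driving force.
[Mn(NCS)₆]³−: Ligand charges: each isothiocyanate is −1. With an overall charge of −3 the manganese centre must be in the +3 oxidation state. Mn sits in group 7, so the d-electron count is 7 − 3 = 4. Isothiocyanate is a weak-field ligand for a first-row metal, so the complex is high-spin. The t₂g³e_g¹ (high-spin) configuration has an unevenly filled e_g set; the Jahn–Teller theorem predicts a tetragonal distortion (typically axial elongation) to lift the degeneracy.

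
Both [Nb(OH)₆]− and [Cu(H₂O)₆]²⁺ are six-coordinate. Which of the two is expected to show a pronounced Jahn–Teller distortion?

[Cu(H₂O)₆]²⁺

[Nb(OH)₆]−: Summing ligand charges against the −1 overall charge gives an oxidation state of +5 for niobium. Niobium is a group-5 element; Nb(V) is therefore d⁰. The d⁰ configuration leaves the e_g set evenly filled (or empty) — no strong Jahn–Teller driving force.
[Cu(H₂O)₆]²⁺: Water is neutral; balancing the +2 overall charge requires Cu(II). Cu sits in group 11, so the d-electron count is 11 − 2 = 9. The t₂g⁶e_g³ configuration has an unevenly filled e_g set; the Jahn–Teller theorem predicts a tetragonal distortion (typically axial elongation) to lift the degeneracy.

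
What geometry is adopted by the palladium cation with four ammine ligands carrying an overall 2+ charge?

square planar

Ligand charges: ammonia is neutral. With an overall charge of +2 the palladium centre must be in the +2 oxidation state.
Pd sits in group 10, so the d-electron count is 10 − 2 = 8.
With 4 monodentate ligands the coordination number is 4.
A 4d d⁸ ion has a large crystal-field splitting; square planar leaves the high-energy d_{x²−y²} orbital empty and maximises CFSE.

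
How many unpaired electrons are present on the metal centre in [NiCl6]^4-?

2 unpaired electrons

Each chloride is −1; balancing the −4 overall charge requires Ni(II).
Group 10 minus oxidation state 2 gives a d⁸ configuration.
In an octahedral field the d⁸ configuration is t₂g⁶e_g² (only one arrangement possible), giving 2 unpaired electrons.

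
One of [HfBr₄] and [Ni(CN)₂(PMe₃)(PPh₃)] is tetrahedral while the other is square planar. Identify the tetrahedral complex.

[HfBr₄]

For [HfBr₄]: Each bromide is −1; balancing the 0 overall charge requires Hf(IV). Group 4 minus oxidation state 4 gives a d⁰ configuration. A d⁰ ion has no crystal-field stabilisation preference between square planar and tetrahedral, so four ligands adopt the sterically favoured tetrahedral geometry. → tetrahedral.
For [Ni(CN)₂(PMe₃)(PPh₃)]: Summing ligand charges against the 0 overall charge gives an oxidation state of +2 for nickel. Nickel is a group-10 element; Ni(II) is therefore d⁸. Cyanide, trimethylphosphine, and triphenylphosphine are strong-field ligands (high in the spectrochemical series). A 3d d⁸ ion with strong-field ligands gains enough CFSE to favour square planar over tetrahedral. → square planar.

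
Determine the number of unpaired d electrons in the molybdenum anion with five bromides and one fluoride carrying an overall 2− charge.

2

Summing ligand charges against the −2 overall charge gives an oxidation state of +4 for molybdenum.
Group 6 minus oxidation state 4 gives a d² configuration.
In an octahedral field the d² configuration is t₂g²e_g⁰ (only one arrangement possible), giving 2 unpaired electrons.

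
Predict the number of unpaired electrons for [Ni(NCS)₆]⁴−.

Summing ligand charges against the −4 overall charge gives an oxidation state of +2 for nickel.
Group 10 minus oxidation state 2 gives a d⁸ configuration.
In an octahedral field the d⁸ configuration is t₂g⁶e_g² (only one arrangement possible), giving 2 unpaired electrons.

2 unpaired electrons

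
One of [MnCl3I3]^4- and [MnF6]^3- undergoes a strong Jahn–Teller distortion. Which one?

[MnF6]^3-

[MnCl3I3]^4-: Each chloride is −1; each iodide is −1; balancing the −4 overall charge requires Mn(II). Manganese is a group-7 element; Mn(II) is therefore d⁵. Chloride and iodide are weak-field ligands for a first-row metal, so the complex is high-spin. The d⁵ configuration leaves the e_g set evenly filled (or empty) — no strong Jahn–Teller driving force.
[MnF6]^3-: Ligand charges: each fluoride is −1. With an overall charge of −3 the manganese centre must be in the +3 oxidation state. Mn sits in group 7, so the d-electron count is 7 − 3 = 4. Fluoride is a weak-field ligand for a first-row metal, so the complex is high-spin. The t₂g³e_g¹ (high-spin) configuration has an unevenly filled e_g set; the Jahn–Teller theorem predicts a tetragonal distortion (typically axial elongation) to lift the degeneracy.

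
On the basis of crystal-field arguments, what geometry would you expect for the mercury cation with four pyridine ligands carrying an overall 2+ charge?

tetrahedral

Summing ligand charges against the +2 overall charge gives an oxidation state of +2 for mercury.
Hg sits in group 12, so the d-electron count is 12 − 2 = 10.
Coordination number: 4.
A d¹⁰ ion has no crystal-field stabilisation preference between square planar and tetrahedral, so four ligands adopt the sterically favoured tetrahedral geometry.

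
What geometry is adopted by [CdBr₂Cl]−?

trigonal planar

Each bromide is −1; each chloride is −1; balancing the −1 overall charge requires Cd(II).
Cadmium is a group-12 element; Cd(II) is therefore d¹⁰.
With 3 monodentate ligands the coordination number is 3.
Three ligands around a d¹⁰ centre minimise repulsion in a trigonal-planar arrangement.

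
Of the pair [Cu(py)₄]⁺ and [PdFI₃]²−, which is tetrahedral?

[Cu(py)₄]⁺

For [Cu(py)₄]⁺: Pyridine is neutral; balancing the +1 overall charge requires Cu(I). Cu sits in group 11, so the d-electron count is 11 − 1 = 10. A d¹⁰ ion has no crystal-field stabilisation preference between square planar and tetrahedral, so four ligands adopt the sterically favoured tetrahedral geometry. → tetrahedral.
For [PdFI₃]²−: Each fluoride is −1; each iodide is −1; balancing the −2 overall charge requires Pd(II). Group 10 minus oxidation state 2 gives a d⁸ configuration. A 4d d⁸ ion has a large crystal-field splitting; square planar leaves the high-energy d_{x²−y²} orbital empty and maximises CFSE. → square planar.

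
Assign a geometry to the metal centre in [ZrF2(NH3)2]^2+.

Each fluoride is −1; ammonia is neutral; balancing the +2 overall charge requires Zr(IV).
Zr sits in group 4, so the d-electron count is 4 − 4 = 0.
Coordination number: 4.
A d⁰ ion has no crystal-field stabilisation preference between square planar and tetrahedral, so four ligands adopt the sterically favoured tetrahedral geometry.

tetrahedral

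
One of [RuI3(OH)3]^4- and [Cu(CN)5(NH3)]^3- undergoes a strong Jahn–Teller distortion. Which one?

[Cu(CN)5(NH3)]^3-

[RuI3(OH)3]^4-: Each iodide is −1; each hydroxide is −1; balancing the −4 overall charge requires Ru(II). Ruthenium is a group-8 element; Ru(II) is therefore d⁶. A 4d ion has a large Δₒ and is invariably low-spin. The d⁶ configuration leaves the e_g set evenly filled (or empty) — no strong Jahn–Teller driving force.
[Cu(CN)5(NH3)]^3-: Summing ligand charges against the −3 overall charge gives an oxidation state of +2 for copper. Cu sits in group 11, so the d-electron count is 11 − 2 = 9. The t₂g⁶e_g³ configuration has an unevenly filled e_g set; the Jahn–Teller theorem predicts a tetragonal distortion (typically axial elongation) to lift the degeneracy.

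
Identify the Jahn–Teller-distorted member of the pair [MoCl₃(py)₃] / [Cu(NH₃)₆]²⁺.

[Cu(NH₃)₆]²⁺

[MoCl₃(py)₃]: Summing ligand charges against the 0 overall charge gives an oxidation state of +3 for molybdenum. Group 6 minus oxidation state 3 gives a d³ configuration. The d³ configuration leaves the e_g set evenly filled (or empty) — no strong Jahn–Teller driving force.
[Cu(NH₃)₆]²⁺: Ammonia is neutral; balancing the +2 overall charge requires Cu(II). Copper is a group-11 element; Cu(II) is therefore d⁹. The t₂g⁶e_g³ configuration has an unevenly filled e_g set; the Jahn–Teller theorem predicts a tetragonal distortion (typically axial elongation) to lift the degeneracy.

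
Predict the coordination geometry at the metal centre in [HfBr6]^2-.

octahedral

Each bromide is −1; balancing the −2 overall charge requires Hf(IV).
Hf sits in group 4, so the d-electron count is 4 − 4 = 0.
Coordination number: 6.
Six donors around a single metal centre give an octahedral coordination sphere.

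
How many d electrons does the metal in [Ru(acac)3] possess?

Each acetylacetonate is −1; balancing the 0 overall charge requires Ru(III).
Ruthenium is a group-8 element; Ru(III) is therefore d⁵.

d⁵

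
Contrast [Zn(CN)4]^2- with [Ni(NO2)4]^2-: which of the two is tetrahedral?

For [Zn(CN)4]^2-: Each cyanide is −1; balancing the −2 overall charge requires Zn(II). Zinc is a group-12 element; Zn(II) is therefore d¹⁰. A d¹⁰ ion has no crystal-field stabilisation preference between square planar and tetrahedral, so four ligands adopt the sterically favoured tetrahedral geometry. → tetrahedral.
For [Ni(NO2)4]^2-: Summing ligand charges against the −2 overall charge gives an oxidation state of +2 for nickel. Ni sits in group 10, so the d-electron count is 10 − 2 = 8. Nitro (N-bound nitrite) is a strong-field ligand (high in the spectrochemical series). A 3d d⁸ ion with strong-field ligands gains enough CFSE to favour square planar over tetrahedral. → square planar.

[Zn(CN)4]^2-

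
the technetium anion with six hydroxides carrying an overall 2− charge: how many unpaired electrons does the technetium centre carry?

3 unpaired electrons

Each hydroxide is −1; balancing the −2 overall charge requires Tc(IV).
Tc sits in group 7, so the d-electron count is 7 − 4 = 3.
In an octahedral field the d³ configuration is t₂g³e_g⁰ (only one arrangement possible), giving 3 unpaired electrons.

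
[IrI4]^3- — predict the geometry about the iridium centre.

square planar

Each iodide is −1; balancing the −3 overall charge requires Ir(I).
Group 9 minus oxidation state 1 gives a d⁸ configuration.
With 4 monodentate ligands the coordination number is 4.
A 5d d⁸ ion has a large crystal-field splitting; square planar leaves the high-energy d_{x²−y²} orbital empty and maximises CFSE.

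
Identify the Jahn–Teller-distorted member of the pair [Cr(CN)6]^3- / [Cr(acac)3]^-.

[Cr(CN)6]^3-: Ligand charges: each cyanide is −1. With an overall charge of −3 the chromium centre must be in the +3 oxidation state. Cr sits in group 6, so the d-electron count is 6 − 3 = 3. The d³ configuration leaves the e_g set evenly filled (or empty) — no strong Jahn–Teller driving force.
[Cr(acac)3]^-: Each acetylacetonate is −1; balancing the −1 overall charge requires Cr(II). Group 6 minus oxidation state 2 gives a d⁴ configuration. Acetylacetonate is a weak-field ligand for a first-row metal, so the complex is high-spin. The t₂g³e_g¹ (high-spin) configuration has an unevenly filled e_g set; the Jahn–Teller theorem predicts a tetragonal distortion (typically axial elongation) to lift the degeneracy.

[Cr(acac)3]^-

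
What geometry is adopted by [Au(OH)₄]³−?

Summing ligand charges against the −3 overall charge gives an oxidation state of +1 for gold.
Gold is a group-11 element; Au(I) is therefore d¹⁰.
With 4 monodentate ligands the coordination number is 4.
A d¹⁰ ion has no crystal-field stabilisation preference between square planar and tetrahedral, so four ligands adopt the sterically favoured tetrahedral geometry.

tetrahedral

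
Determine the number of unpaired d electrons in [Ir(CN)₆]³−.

0

Summing ligand charges against the −3 overall charge gives an oxidation state of +3 for iridium.
Group 9 minus oxidation state 3 gives a d⁶ configuration.
The spin state decides the count: a 5d ion has a large Δₒ and is invariably low-spin.
An octahedral low-spin d⁶ ion is t₂g⁶e_g⁰, giving 0 unpaired electrons.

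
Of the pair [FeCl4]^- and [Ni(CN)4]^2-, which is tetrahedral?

For [FeCl4]^-: Each chloride is −1; balancing the −1 overall charge requires Fe(III). Fe sits in group 8, so the d-electron count is 8 − 3 = 5. A high-spin d⁵ ion has zero CFSE in either geometry, so four ligands adopt the sterically favoured tetrahedral geometry. → tetrahedral.
For [Ni(CN)4]^2-: Each cyanide is −1; balancing the −2 overall charge requires Ni(II). Ni sits in group 10, so the d-electron count is 10 − 2 = 8. Cyanide is a strong-field ligand (high in the spectrochemical series). A 3d d⁸ ion with strong-field ligands gains enough CFSE to favour square planar over tetrahedral. → square planar.

[FeCl4]^-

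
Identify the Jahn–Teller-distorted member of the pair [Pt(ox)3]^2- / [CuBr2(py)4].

[Pt(ox)3]^2-: Summing ligand charges against the −2 overall charge gives an oxidation state of +4 for platinum. Platinum is a group-10 element; Pt(IV) is therefore d⁶. A 5d ion has a large Δₒ and is invariably low-spin. The d⁶ configuration leaves the e_g set evenly filled (or empty) — no strong Jahn–Teller driving force.
[CuBr2(py)4]: Each bromide is −1; pyridine is neutral; balancing the 0 overall charge requires Cu(II). Copper is a group-11 element; Cu(II) is therefore d⁹. The t₂g⁶e_g³ configuration has an unevenly filled e_g set; the Jahn–Teller theorem predicts a tetragonal distortion (typically axial elongation) to lift the degeneracy.

[CuBr2(py)4]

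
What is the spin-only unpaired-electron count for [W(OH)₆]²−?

Summing ligand charges against the −2 overall charge gives an oxidation state of +4 for tungsten.
Group 6 minus oxidation state 4 gives a d² configuration.
In an octahedral field the d² configuration is t₂g²e_g⁰ (only one arrangement possible), giving 2 unpaired electrons.

2 unpaired electrons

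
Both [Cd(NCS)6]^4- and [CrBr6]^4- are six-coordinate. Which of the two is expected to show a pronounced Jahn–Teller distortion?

[Cd(NCS)6]^4-: Ligand charges: each isothiocyanate is −1. With an overall charge of −4 the cadmium centre must be in the +2 oxidation state. Group 12 minus oxidation state 2 gives a d¹⁰ configuration. The d¹⁰ configuration leaves the e_g set evenly filled (or empty) — no strong Jahn–Teller driving force.
[CrBr6]^4-: Ligand charges: each bromide is −1. With an overall charge of −4 the chromium centre must be in the +2 oxidation state. Cr sits in group 6, so the d-electron count is 6 − 2 = 4. Bromide is a weak-field ligand for a first-row metal, so the complex is high-spin. The t₂g³e_g¹ (high-spin) configuration has an unevenly filled e_g set; the Jahn–Teller theorem predicts a tetragonal distortion (typically axial elongation) to lift the degeneracy.

[CrBr6]^4-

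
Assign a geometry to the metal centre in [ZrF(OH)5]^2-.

octahedral

Ligand charges: each fluoride is −1; each hydroxide is −1. With an overall charge of −2 the zirconium centre must be in the +4 oxidation state.
Zirconium is a group-4 element; Zr(IV) is therefore d⁰.
Coordination number: 6.
Six donors around a single metal centre give an octahedral coordination sphere.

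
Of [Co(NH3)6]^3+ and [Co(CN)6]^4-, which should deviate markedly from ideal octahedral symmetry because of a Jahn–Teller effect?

[Co(CN)6]^4-

[Co(NH3)6]^3+: Ammonia is neutral; balancing the +3 overall charge requires Co(III). Cobalt is a group-9 element; Co(III) is therefore d⁶. Co(III) has an exceptionally large octahedral splitting and is low-spin with essentially every ligand except fluoride. The d⁶ configuration leaves the e_g set evenly filled (or empty) — no strong Jahn–Teller driving force.
[Co(CN)6]^4-: Ligand charges: each cyanide is −1. With an overall charge of −4 the cobalt centre must be in the +2 oxidation state. Cobalt is a group-9 element; Co(II) is therefore d⁷. Cyanide is a strong-field ligand (high in the spectrochemical series) for a first-row metal, so the complex is low-spin. The t₂g⁶e_g¹ (low-spin) configuration has an unevenly filled e_g set; the Jahn–Teller theorem predicts a tetragonal distortion (typically axial elongation) to lift the degeneracy.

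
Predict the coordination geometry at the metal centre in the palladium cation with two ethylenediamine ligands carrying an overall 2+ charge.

Ligand charges: ethylenediamine is neutral. With an overall charge of +2 the palladium centre must be in the +2 oxidation state.
Palladium is a group-10 element; Pd(II) is therefore d⁸.
Counting donor atoms: 2×ethylenediamine (bidentate) → 4 donors. Coordination number = 4.
A 4d d⁸ ion has a large crystal-field splitting; square planar leaves the high-energy d_{x²−y²} orbital empty and maximises CFSE.

square planar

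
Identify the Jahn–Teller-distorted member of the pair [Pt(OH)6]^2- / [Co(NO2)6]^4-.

[Co(NO2)6]^4-

[Pt(OH)6]^2-: Summing ligand charges against the −2 overall charge gives an oxidation state of +4 for platinum. Platinum is a group-10 element; Pt(IV) is therefore d⁶. A 5d ion has a large Δₒ and is invariably low-spin. The d⁶ configuration leaves the e_g set evenly filled (or empty) — no strong Jahn–Teller driving force.
[Co(NO2)6]^4-: Each nitro (N-bound nitrite) is −1; balancing the −4 overall charge requires Co(II). Co sits in group 9, so the d-electron count is 9 − 2 = 7. Nitro (N-bound nitrite) is a strong-field ligand (high in the spectrochemical series) for a first-row metal, so the complex is low-spin. The t₂g⁶e_g¹ (low-spin) configuration has an unevenly filled e_g set; the Jahn–Teller theorem predicts a tetragonal distortion (typically axial elongation) to lift the degeneracy.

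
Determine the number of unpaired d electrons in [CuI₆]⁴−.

1 unpaired electron

Ligand charges: each iodide is −1. With an overall charge of −4 the copper centre must be in the +2 oxidation state.
Cu sits in group 11, so the d-electron count is 11 − 2 = 9.
In an octahedral field the d⁹ configuration is t₂g⁶e_g³ (only one arrangement possible), giving 1 unpaired electron.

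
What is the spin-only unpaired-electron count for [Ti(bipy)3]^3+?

Summing ligand charges against the +3 overall charge gives an oxidation state of +3 for titanium.
Ti sits in group 4, so the d-electron count is 4 − 3 = 1.
Counting donor atoms: 3×2,2′-bipyridine (bidentate) → 6 donors. Coordination number = 6.
In an octahedral field the d¹ configuration is t₂g¹e_g⁰ (only one arrangement possible), giving 1 unpaired electron.

1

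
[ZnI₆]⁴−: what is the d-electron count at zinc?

Summing ligand charges against the −4 overall charge gives an oxidation state of +2 for zinc.
Zn sits in group 12, so the d-electron count is 12 − 2 = 10.

d¹⁰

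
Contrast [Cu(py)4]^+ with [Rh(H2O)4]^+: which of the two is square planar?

[Rh(H2O)4]^+

For [Cu(py)4]^+: Summing ligand charges against the +1 overall charge gives an oxidation state of +1 for copper. Cu sits in group 11, so the d-electron count is 11 − 1 = 10. A d¹⁰ ion has no crystal-field stabilisation preference between square planar and tetrahedral, so four ligands adopt the sterically favoured tetrahedral geometry. → tetrahedral.
For [Rh(H2O)4]^+: Summing ligand charges against the +1 overall charge gives an oxidation state of +1 for rhodium. Rh sits in group 9, so the d-electron count is 9 − 1 = 8. A 4d d⁸ ion has a large crystal-field splitting; square planar leaves the high-energy d_{x²−y²} orbital empty and maximises CFSE. → square planar.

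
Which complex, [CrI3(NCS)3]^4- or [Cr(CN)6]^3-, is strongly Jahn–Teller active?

[CrI3(NCS)3]^4-: Ligand charges: each iodide is −1; each isothiocyanate is −1. With an overall charge of −4 the chromium centre must be in the +2 oxidation state. Chromium is a group-6 element; Cr(II) is therefore d⁴. Iodide and isothiocyanate are weak-field ligands for a first-row metal, so the complex is high-spin. The t₂g³e_g¹ (high-spin) configuration has an unevenly filled e_g set; the Jahn–Teller theorem predicts a tetragonal distortion (typically axial elongation) to lift the degeneracy.
[Cr(CN)6]^3-: Ligand charges: each cyanide is −1. With an overall charge of −3 the chromium centre must be in the +3 oxidation state. Cr sits in group 6, so the d-electron count is 6 − 3 = 3. The d³ configuration leaves the e_g set evenly filled (or empty) — no strong Jahn–Teller driving force.

[CrI3(NCS)3]^4-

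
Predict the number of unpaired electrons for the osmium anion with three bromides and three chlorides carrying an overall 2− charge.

Summing ligand charges against the −2 overall charge gives an oxidation state of +4 for osmium.
Osmium is a group-8 element; Os(IV) is therefore d⁴.
The spin state decides the count: a 5d ion has a large Δₒ and is invariably low-spin.
An octahedral low-spin d⁴ ion is t₂g⁴e_g⁰, giving 2 unpaired electrons.

2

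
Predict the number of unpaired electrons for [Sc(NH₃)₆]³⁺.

Ligand charges: ammonia is neutral. With an overall charge of +3 the scandium centre must be in the +3 oxidation state.
Sc sits in group 3, so the d-electron count is 3 − 3 = 0.
In an octahedral field the d⁰ configuration is t₂g⁰e_g⁰, giving 0 unpaired electrons.

0 unpaired electrons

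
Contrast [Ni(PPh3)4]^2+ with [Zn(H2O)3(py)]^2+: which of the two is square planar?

For [Ni(PPh3)4]^2+: Summing ligand charges against the +2 overall charge gives an oxidation state of +2 for nickel. Ni sits in group 10, so the d-electron count is 10 − 2 = 8. Triphenylphosphine is a strong-field ligand (high in the spectrochemical series). A 3d d⁸ ion with strong-field ligands gains enough CFSE to favour square planar over tetrahedral. → square planar.
For [Zn(H2O)3(py)]^2+: Ligand charges: water is neutral; pyridine is neutral. With an overall charge of +2 the zinc centre must be in the +2 oxidation state. Zn sits in group 12, so the d-electron count is 12 − 2 = 10. A d¹⁰ ion has no crystal-field stabilisation preference between square planar and tetrahedral, so four ligands adopt the sterically favoured tetrahedral geometry. → tetrahedral.

[Ni(PPh3)4]^2+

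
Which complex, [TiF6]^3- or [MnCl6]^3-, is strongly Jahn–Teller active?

[MnCl6]^3-

[TiF6]^3-: Summing ligand charges against the −3 overall charge gives an oxidation state of +3 for titanium. Group 4 minus oxidation state 3 gives a d¹ configuration. The d¹ configuration leaves the e_g set evenly filled (or empty) — no strong Jahn–Teller driving force.
[MnCl6]^3-: Each chloride is −1; balancing the −3 overall charge requires Mn(III). Group 7 minus oxidation state 3 gives a d⁴ configuration. Chloride is a weak-field ligand for a first-row metal, so the complex is high-spin. The t₂g³e_g¹ (high-spin) configuration has an unevenly filled e_g set; the Jahn–Teller theorem predicts a tetragonal distortion (typically axial elongation) to lift the degeneracy.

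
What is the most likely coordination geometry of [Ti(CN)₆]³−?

octahedral

Each cyanide is −1; balancing the −3 overall charge requires Ti(III).
Group 4 minus oxidation state 3 gives a d¹ configuration.
With 6 monodentate ligands the coordination number is 6.
Six donors around a single metal centre give an octahedral coordination sphere.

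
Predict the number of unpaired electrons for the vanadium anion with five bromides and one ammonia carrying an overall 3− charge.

3 unpaired electrons

Ligand charges: each bromide is −1; ammonia is neutral. With an overall charge of −3 the vanadium centre must be in the +2 oxidation state.
Group 5 minus oxidation state 2 gives a d³ configuration.
In an octahedral field the d³ configuration is t₂g³e_g⁰ (only one arrangement possible), giving 3 unpaired electrons.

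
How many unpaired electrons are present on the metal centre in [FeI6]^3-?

5

Each iodide is −1; balancing the −3 overall charge requires Fe(III).
Iron is a group-8 element; Fe(III) is therefore d⁵.
The spin state decides the count: Iodide is a weak-field ligand for a first-row metal, so the complex is high-spin.
An octahedral high-spin d⁵ ion is t₂g³e_g², giving 5 unpaired electrons.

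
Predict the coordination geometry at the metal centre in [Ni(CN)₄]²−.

square planar

Each cyanide is −1; balancing the −2 overall charge requires Ni(II).
Nickel is a group-10 element; Ni(II) is therefore d⁸.
With 4 monodentate ligands the coordination number is 4.
Cyanide is a strong-field ligand (high in the spectrochemical series).
A 3d d⁸ ion with strong-field ligands gains enough CFSE to favour square planar over tetrahedral.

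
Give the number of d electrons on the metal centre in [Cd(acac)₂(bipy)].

d¹⁰

Summing ligand charges against the 0 overall charge gives an oxidation state of +2 for cadmium.
Group 12 minus oxidation state 2 gives a d¹⁰ configuration.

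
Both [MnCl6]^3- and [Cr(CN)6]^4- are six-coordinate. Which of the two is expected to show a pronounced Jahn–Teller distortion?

[MnCl6]^3-: Summing ligand charges against the −3 overall charge gives an oxidation state of +3 for manganese. Mn sits in group 7, so the d-electron count is 7 − 3 = 4. Chloride is a weak-field ligand for a first-row metal, so the complex is high-spin. The t₂g³e_g¹ (high-spin) configuration has an unevenly filled e_g set; the Jahn–Teller theorem predicts a tetragonal distortion (typically axial elongation) to lift the degeneracy.
[Cr(CN)6]^4-: Each cyanide is −1; balancing the −4 overall charge requires Cr(II). Group 6 minus oxidation state 2 gives a d⁴ configuration. Cyanide is a strong-field ligand (high in the spectrochemical series) for a first-row metal, so the complex is low-spin. The d⁴ configuration leaves the e_g set evenly filled (or empty) — no strong Jahn–Teller driving force.

[MnCl6]^3-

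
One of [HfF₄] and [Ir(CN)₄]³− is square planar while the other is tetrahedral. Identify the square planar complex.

[Ir(CN)₄]³−

For [HfF₄]: Ligand charges: each fluoride is −1. With an overall charge of 0 the hafnium centre must be in the +4 oxidation state. Hf sits in group 4, so the d-electron count is 4 − 4 = 0. A d⁰ ion has no crystal-field stabilisation preference between square planar and tetrahedral, so four ligands adopt the sterically favoured tetrahedral geometry. → tetrahedral.
For [Ir(CN)₄]³−: Summing ligand charges against the −3 overall charge gives an oxidation state of +1 for iridium. Iridium is a group-9 element; Ir(I) is therefore d⁸. A 5d d⁸ ion has a large crystal-field splitting; square planar leaves the high-energy d_{x²−y²} orbital empty and maximises CFSE. → square planar.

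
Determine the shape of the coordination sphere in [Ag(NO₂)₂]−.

linear

Ligand charges: each nitro (N-bound nitrite) is −1. With an overall charge of −1 the silver centre must be in the +1 oxidation state.
Silver is a group-11 element; Ag(I) is therefore d¹⁰.
Coordination number: 2.
A d¹⁰ ion with only two ligands adopts a linear arrangement (sp hybridisation; no CFSE preference).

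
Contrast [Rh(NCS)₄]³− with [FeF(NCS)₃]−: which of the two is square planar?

[Rh(NCS)₄]³−

For [Rh(NCS)₄]³−: Summing ligand charges against the −3 overall charge gives an oxidation state of +1 for rhodium. Group 9 minus oxidation state 1 gives a d⁸ configuration. A 4d d⁸ ion has a large crystal-field splitting; square planar leaves the high-energy d_{x²−y²} orbital empty and maximises CFSE. → square planar.
For [FeF(NCS)₃]−: Summing ligand charges against the −1 overall charge gives an oxidation state of +3 for iron. Fe sits in group 8, so the d-electron count is 8 − 3 = 5. A high-spin d⁵ ion has zero CFSE in either geometry, so four ligands adopt the sterically favoured tetrahedral geometry. → tetrahedral.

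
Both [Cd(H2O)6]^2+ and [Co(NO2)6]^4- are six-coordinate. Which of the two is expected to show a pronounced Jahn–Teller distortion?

[Cd(H2O)6]^2+: Ligand charges: water is neutral. With an overall charge of +2 the cadmium centre must be in the +2 oxidation state. Group 12 minus oxidation state 2 gives a d¹⁰ configuration. The d¹⁰ configuration leaves the e_g set evenly filled (or empty) — no strong Jahn–Teller driving force.
[Co(NO2)6]^4-: Ligand charges: each nitro (N-bound nitrite) is −1. With an overall charge of −4 the cobalt centre must be in the +2 oxidation state. Cobalt is a group-9 element; Co(II) is therefore d⁷. Nitro (N-bound nitrite) is a strong-field ligand (high in the spectrochemical series) for a first-row metal, so the complex is low-spin. The t₂g⁶e_g¹ (low-spin) configuration has an unevenly filled e_g set; the Jahn–Teller theorem predicts a tetragonal distortion (typically axial elongation) to lift the degeneracy.

[Co(NO2)6]^4-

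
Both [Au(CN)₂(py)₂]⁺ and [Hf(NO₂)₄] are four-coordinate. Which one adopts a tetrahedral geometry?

[Hf(NO₂)₄]

For [Au(CN)₂(py)₂]⁺: Each cyanide is −1; pyridine is neutral; balancing the +1 overall charge requires Au(III). Gold is a group-11 element; Au(III) is therefore d⁸. A 5d d⁸ ion has a large crystal-field splitting; square planar leaves the high-energy d_{x²−y²} orbital empty and maximises CFSE. → square planar.
For [Hf(NO₂)₄]: Ligand charges: each nitro (N-bound nitrite) is −1. With an overall charge of 0 the hafnium centre must be in the +4 oxidation state. Group 4 minus oxidation state 4 gives a d⁰ configuration. A d⁰ ion has no crystal-field stabilisation preference between square planar and tetrahedral, so four ligands adopt the sterically favoured tetrahedral geometry. → tetrahedral.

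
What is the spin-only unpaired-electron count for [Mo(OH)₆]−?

1 unpaired electron

Summing ligand charges against the −1 overall charge gives an oxidation state of +5 for molybdenum.
Group 6 minus oxidation state 5 gives a d¹ configuration.
In an octahedral field the d¹ configuration is t₂g¹e_g⁰ (only one arrangement possible), giving 1 unpaired electron.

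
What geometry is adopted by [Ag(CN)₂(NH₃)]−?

trigonal planar

Ligand charges: each cyanide is −1; ammonia is neutral. With an overall charge of −1 the silver centre must be in the +1 oxidation state.
Group 11 minus oxidation state 1 gives a d¹⁰ configuration.
Coordination number: 3.
Three ligands around a d¹⁰ centre minimise repulsion in a trigonal-planar arrangement.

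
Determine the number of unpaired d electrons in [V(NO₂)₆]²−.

Ligand charges: each nitro (N-bound nitrite) is −1. With an overall charge of −2 the vanadium centre must be in the +4 oxidation state.
V sits in group 5, so the d-electron count is 5 − 4 = 1.
In an octahedral field the d¹ configuration is t₂g¹e_g⁰ (only one arrangement possible), giving 1 unpaired electron.

1 unpaired electron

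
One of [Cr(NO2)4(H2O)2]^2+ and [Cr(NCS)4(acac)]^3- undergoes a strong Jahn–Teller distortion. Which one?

[Cr(NCS)4(acac)]^3-

[Cr(NO2)4(H2O)2]^2+: Ligand charges: each nitro (N-bound nitrite) is −1; water is neutral. With an overall charge of +2 the chromium centre must be in the +6 oxidation state. Chromium is a group-6 element; Cr(VI) is therefore d⁰. The d⁰ configuration leaves the e_g set evenly filled (or empty) — no strong Jahn–Teller driving force.
[Cr(NCS)4(acac)]^3-: Ligand charges: each isothiocyanate is −1; each acetylacetonate is −1. With an overall charge of −3 the chromium centre must be in the +2 oxidation state. Group 6 minus oxidation state 2 gives a d⁴ configuration. Acetylacetonate and isothiocyanate are weak-field ligands for a first-row metal, so the complex is high-spin. The t₂g³e_g¹ (high-spin) configuration has an unevenly filled e_g set; the Jahn–Teller theorem predicts a tetragonal distortion (typically axial elongation) to lift the degeneracy.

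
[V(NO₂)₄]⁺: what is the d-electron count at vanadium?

Ligand charges: each nitro (N-bound nitrite) is −1. With an overall charge of +1 the vanadium centre must be in the +5 oxidation state.
Group 5 minus oxidation state 5 gives a d⁰ configuration.

d⁰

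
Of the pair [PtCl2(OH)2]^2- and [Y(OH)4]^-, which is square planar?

[PtCl2(OH)2]^2-

For [PtCl2(OH)2]^2-: Ligand charges: each chloride is −1; each hydroxide is −1. With an overall charge of −2 the platinum centre must be in the +2 oxidation state. Platinum is a group-10 element; Pt(II) is therefore d⁸. A 5d d⁸ ion has a large crystal-field splitting; square planar leaves the high-energy d_{x²−y²} orbital empty and maximises CFSE. → square planar.
For [Y(OH)4]^-: Each hydroxide is −1; balancing the −1 overall charge requires Y(III). Group 3 minus oxidation state 3 gives a d⁰ configuration. A d⁰ ion has no crystal-field stabilisation preference between square planar and tetrahedral, so four ligands adopt the sterically favoured tetrahedral geometry. → tetrahedral.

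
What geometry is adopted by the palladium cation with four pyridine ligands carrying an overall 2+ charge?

square planar

Summing ligand charges against the +2 overall charge gives an oxidation state of +2 for palladium.
Group 10 minus oxidation state 2 gives a d⁸ configuration.
Coordination number: 4.
A 4d d⁸ ion has a large crystal-field splitting; square planar leaves the high-energy d_{x²−y²} orbital empty and maximises CFSE.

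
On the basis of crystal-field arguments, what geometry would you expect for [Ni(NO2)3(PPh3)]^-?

square planar

Ligand charges: each nitro (N-bound nitrite) is −1; triphenylphosphine is neutral. With an overall charge of −1 the nickel centre must be in the +2 oxidation state.
Nickel is a group-10 element; Ni(II) is therefore d⁸.
Coordination number: 4.
Nitro (N-bound nitrite) and triphenylphosphine are strong-field ligands (high in the spectrochemical series).
A 3d d⁸ ion with strong-field ligands gains enough CFSE to favour square planar over tetrahedral.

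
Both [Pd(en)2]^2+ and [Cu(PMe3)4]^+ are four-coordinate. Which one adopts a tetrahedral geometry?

[Cu(PMe3)4]^+

For [Pd(en)2]^2+: Ethylenediamine is neutral; balancing the +2 overall charge requires Pd(II). Palladium is a group-10 element; Pd(II) is therefore d⁸. A 4d d⁸ ion has a large crystal-field splitting; square planar leaves the high-energy d_{x²−y²} orbital empty and maximises CFSE. → square planar.
For [Cu(PMe3)4]^+: Ligand charges: trimethylphosphine is neutral. With an overall charge of +1 the copper centre must be in the +1 oxidation state. Cu sits in group 11, so the d-electron count is 11 − 1 = 10. A d¹⁰ ion has no crystal-field stabilisation preference between square planar and tetrahedral, so four ligands adopt the sterically favoured tetrahedral geometry. → tetrahedral.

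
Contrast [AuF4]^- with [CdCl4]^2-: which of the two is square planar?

For [AuF4]^-: Each fluoride is −1; balancing the −1 overall charge requires Au(III). Au sits in group 11, so the d-electron count is 11 − 3 = 8. A 5d d⁸ ion has a large crystal-field splitting; square planar leaves the high-energy d_{x²−y²} orbital empty and maximises CFSE. → square planar.
For [CdCl4]^2-: Summing ligand charges against the −2 overall charge gives an oxidation state of +2 for cadmium. Cd sits in group 12, so the d-electron count is 12 − 2 = 10. A d¹⁰ ion has no crystal-field stabilisation preference between square planar and tetrahedral, so four ligands adopt the sterically favoured tetrahedral geometry. → tetrahedral.

[AuF4]^-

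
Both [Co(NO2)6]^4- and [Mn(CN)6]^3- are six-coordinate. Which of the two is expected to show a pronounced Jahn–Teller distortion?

[Co(NO2)6]^4-: Each nitro (N-bound nitrite) is −1; balancing the −4 overall charge requires Co(II). Cobalt is a group-9 element; Co(II) is therefore d⁷. Nitro (N-bound nitrite) is a strong-field ligand (high in the spectrochemical series) for a first-row metal, so the complex is low-spin. The t₂g⁶e_g¹ (low-spin) configuration has an unevenly filled e_g set; the Jahn–Teller theorem predicts a tetragonal distortion (typically axial elongation) to lift the degeneracy.
[Mn(CN)6]^3-: Ligand charges: each cyanide is −1. With an overall charge of −3 the manganese centre must be in the +3 oxidation state. Mn sits in group 7, so the d-electron count is 7 − 3 = 4. Cyanide is a strong-field ligand (high in the spectrochemical series) for a first-row metal, so the complex is low-spin. The d⁴ configuration leaves the e_g set evenly filled (or empty) — no strong Jahn–Teller driving force.

[Co(NO2)6]^4-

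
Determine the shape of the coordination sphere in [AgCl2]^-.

Each chloride is −1; balancing the −1 overall charge requires Ag(I).
Group 11 minus oxidation state 1 gives a d¹⁰ configuration.
With 2 monodentate ligands the coordination number is 2.
A d¹⁰ ion with only two ligands adopts a linear arrangement (sp hybridisation; no CFSE preference).

linear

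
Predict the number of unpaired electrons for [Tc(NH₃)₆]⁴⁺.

3 unpaired electrons

Ammonia is neutral; balancing the +4 overall charge requires Tc(IV).
Group 7 minus oxidation state 4 gives a d³ configuration.
In an octahedral field the d³ configuration is t₂g³e_g⁰ (only one arrangement possible), giving 3 unpaired electrons.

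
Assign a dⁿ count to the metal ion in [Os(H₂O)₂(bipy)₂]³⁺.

d5

Summing ligand charges against the +3 overall charge gives an oxidation state of +3 for osmium.
Group 8 minus oxidation state 3 gives a d⁵ configuration.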